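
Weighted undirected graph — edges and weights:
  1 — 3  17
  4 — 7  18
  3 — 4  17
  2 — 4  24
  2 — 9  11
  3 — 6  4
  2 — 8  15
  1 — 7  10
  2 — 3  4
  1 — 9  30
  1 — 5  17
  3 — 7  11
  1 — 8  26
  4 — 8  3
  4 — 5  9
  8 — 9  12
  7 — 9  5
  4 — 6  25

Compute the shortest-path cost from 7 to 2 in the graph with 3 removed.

A few of the 7→2 routes:
7-4-8-2: 18 + 3 + 15 = 36
7-9-2: 5 + 11 = 16
7-9-8-2: 5 + 12 + 15 = 32
Best route has total 16.

16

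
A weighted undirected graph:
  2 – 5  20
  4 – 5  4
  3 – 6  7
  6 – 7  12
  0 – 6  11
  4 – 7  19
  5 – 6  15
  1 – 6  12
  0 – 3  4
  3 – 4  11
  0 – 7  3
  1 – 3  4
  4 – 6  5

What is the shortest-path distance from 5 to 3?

15

Some routes from 5 to 3:
5-6-3: 15 + 7 = 22
5-4-6-3: 4 + 5 + 7 = 16
5-4-3: 4 + 11 = 15
5-4-6-1-3: 4 + 5 + 12 + 4 = 25
5-4-6-0-3: 4 + 5 + 11 + 4 = 24
Best route has total 15.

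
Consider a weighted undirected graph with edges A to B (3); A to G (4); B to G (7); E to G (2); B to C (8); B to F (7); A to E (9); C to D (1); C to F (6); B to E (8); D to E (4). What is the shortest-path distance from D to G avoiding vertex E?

Checking several routes:
D→C→F→B→A→G: 1 + 6 + 7 + 3 + 4 = 21
D→C→B→G: 1 + 8 + 7 = 16
D→C→B→A→G: 1 + 8 + 3 + 4 = 16
Best route has total 16.

16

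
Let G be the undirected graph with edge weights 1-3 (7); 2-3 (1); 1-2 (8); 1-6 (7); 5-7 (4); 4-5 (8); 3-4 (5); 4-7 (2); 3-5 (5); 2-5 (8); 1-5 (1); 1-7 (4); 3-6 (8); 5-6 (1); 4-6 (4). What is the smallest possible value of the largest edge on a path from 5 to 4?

4

A few of the 5→4 routes:
5→6→4: max(1, 4) = 4
5→1→7→4: max(1, 4, 2) = 4
5→7→4: max(4, 2) = 4
5→3→4: max(5, 5) = 5
Best route has worst link 4.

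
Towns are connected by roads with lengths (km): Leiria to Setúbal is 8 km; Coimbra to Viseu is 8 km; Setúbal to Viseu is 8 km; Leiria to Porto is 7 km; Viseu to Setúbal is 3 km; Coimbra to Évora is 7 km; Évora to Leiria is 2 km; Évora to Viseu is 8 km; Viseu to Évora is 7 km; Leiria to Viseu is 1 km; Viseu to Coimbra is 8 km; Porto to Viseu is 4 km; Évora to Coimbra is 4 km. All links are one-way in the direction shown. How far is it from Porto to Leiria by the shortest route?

Routes from Porto to Leiria:
Porto→Viseu→Évora→Leiria: 4 + 7 + 2 = 13
Porto→Viseu→Coimbra→Évora→Leiria: 4 + 8 + 7 + 2 = 21
Shortest: 13 km.

13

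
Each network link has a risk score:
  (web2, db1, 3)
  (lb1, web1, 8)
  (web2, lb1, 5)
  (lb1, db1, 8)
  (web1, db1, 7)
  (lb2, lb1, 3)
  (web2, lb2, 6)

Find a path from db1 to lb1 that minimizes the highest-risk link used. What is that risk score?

Candidate routes:
db1 - lb1: max(8) = 8
db1 - web1 - lb1: max(7, 8) = 8
db1 - web2 - lb2 - lb1: max(3, 6, 3) = 6
db1 - web2 - lb1: max(3, 5) = 5
Best route has worst link 5.

5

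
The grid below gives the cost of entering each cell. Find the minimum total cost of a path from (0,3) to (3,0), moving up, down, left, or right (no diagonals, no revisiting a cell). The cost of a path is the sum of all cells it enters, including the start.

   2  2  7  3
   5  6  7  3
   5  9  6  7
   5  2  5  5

Path [0,3] [0,2] [0,1] [0,0] [1,0] [2,0] [3,0]: 3 + 7 + 2 + 2 + 5 + 5 + 5 = 29.

29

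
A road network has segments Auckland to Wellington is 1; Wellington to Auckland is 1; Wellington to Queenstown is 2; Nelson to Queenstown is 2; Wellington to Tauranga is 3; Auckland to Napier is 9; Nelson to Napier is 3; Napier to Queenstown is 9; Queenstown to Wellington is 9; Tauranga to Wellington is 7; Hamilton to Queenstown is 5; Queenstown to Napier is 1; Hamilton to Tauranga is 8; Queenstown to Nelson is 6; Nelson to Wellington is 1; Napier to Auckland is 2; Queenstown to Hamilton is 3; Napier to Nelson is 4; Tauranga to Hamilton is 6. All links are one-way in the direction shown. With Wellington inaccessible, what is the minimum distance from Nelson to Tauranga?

13

Candidate routes:
Nelson→Napier→Queenstown→Hamilton→Tauranga: 3 + 9 + 3 + 8 = 23
Nelson→Queenstown→Hamilton→Tauranga: 2 + 3 + 8 = 13
Best route has total 13.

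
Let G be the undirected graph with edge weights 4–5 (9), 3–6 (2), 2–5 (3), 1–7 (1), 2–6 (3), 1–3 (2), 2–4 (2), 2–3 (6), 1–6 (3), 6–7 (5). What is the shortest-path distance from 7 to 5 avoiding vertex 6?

Routes from 7 to 5 avoiding 6:
7→1→3→2→4→5: 1 + 2 + 6 + 2 + 9 = 20
7→1→3→2→5: 1 + 2 + 6 + 3 = 12
Shortest: 12.

12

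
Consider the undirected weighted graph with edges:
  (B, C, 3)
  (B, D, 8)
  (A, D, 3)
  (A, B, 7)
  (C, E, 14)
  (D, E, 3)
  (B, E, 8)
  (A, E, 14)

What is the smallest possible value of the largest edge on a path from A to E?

3

Comparing a few candidate routes:
A→B→D→E: max(7, 8, 3) = 8
A→D→E: max(3, 3) = 3
A→B→C→E: max(7, 3, 14) = 14
A→B→E: max(7, 8) = 8
A→D→B→E: max(3, 8, 8) = 8
Best route has worst link 3.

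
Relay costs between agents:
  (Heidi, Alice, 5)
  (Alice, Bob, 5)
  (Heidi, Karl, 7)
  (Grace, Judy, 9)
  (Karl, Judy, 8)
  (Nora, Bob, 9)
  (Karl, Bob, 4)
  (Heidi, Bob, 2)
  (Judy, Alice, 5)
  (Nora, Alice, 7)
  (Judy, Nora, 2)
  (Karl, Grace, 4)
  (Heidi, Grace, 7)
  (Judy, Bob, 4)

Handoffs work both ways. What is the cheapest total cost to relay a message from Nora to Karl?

Checking several routes:
Nora -> Judy -> Karl: 2 + 8 = 10
Nora -> Bob -> Karl: 9 + 4 = 13
Nora -> Judy -> Bob -> Karl: 2 + 4 + 4 = 10
Shortest: 10.

10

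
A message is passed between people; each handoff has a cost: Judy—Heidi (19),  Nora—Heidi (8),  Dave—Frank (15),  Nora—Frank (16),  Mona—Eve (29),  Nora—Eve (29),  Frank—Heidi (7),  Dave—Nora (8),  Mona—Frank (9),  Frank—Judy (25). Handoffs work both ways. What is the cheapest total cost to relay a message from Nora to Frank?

15

A few of the Nora→Frank routes:
Nora -> Heidi -> Judy -> Frank: 8 + 19 + 25 = 52
Nora -> Dave -> Frank: 8 + 15 = 23
Nora -> Heidi -> Frank: 8 + 7 = 15
Nora -> Frank: 16
The minimum is 15.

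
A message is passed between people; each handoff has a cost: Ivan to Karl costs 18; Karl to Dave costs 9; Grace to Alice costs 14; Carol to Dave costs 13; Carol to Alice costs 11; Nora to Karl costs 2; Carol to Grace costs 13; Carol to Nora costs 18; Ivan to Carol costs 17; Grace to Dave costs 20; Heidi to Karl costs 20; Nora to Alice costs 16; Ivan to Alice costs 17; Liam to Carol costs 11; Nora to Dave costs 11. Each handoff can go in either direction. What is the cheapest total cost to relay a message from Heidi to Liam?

A few of the Heidi→Liam routes:
Heidi - Karl - Dave - Carol - Liam: 20 + 9 + 13 + 11 = 53
Heidi - Karl - Nora - Dave - Carol - Liam: 20 + 2 + 11 + 13 + 11 = 57
Heidi - Karl - Nora - Carol - Liam: 20 + 2 + 18 + 11 = 51
Heidi - Karl - Nora - Alice - Carol - Liam: 20 + 2 + 16 + 11 + 11 = 60
The minimum is 51.

51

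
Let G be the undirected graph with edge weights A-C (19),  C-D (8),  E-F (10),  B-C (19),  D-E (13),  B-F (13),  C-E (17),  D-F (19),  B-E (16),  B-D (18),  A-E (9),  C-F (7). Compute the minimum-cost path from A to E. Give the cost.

9

Comparing a few candidate routes:
A → E: 9
A → C → E: 19 + 17 = 36
A → C → F → E: 19 + 7 + 10 = 36
Best route has total 9.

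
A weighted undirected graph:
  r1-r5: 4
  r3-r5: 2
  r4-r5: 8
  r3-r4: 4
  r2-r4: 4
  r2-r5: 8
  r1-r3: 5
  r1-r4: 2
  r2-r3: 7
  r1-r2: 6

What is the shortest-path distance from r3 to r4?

4

A few of the r3→r4 routes:
r3-r1-r4: 5 + 2 = 7
r3-r4: 4
r3-r5-r1-r4: 2 + 4 + 2 = 8
The minimum is 4.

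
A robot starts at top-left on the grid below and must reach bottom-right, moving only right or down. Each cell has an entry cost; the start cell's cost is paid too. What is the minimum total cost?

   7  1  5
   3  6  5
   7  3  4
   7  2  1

20

Cheapest: [0,0] -> [0,1] -> [1,1] -> [2,1] -> [3,1] -> [3,2]
  7 + 1 + 6 + 3 + 2 + 1 = 20
(Top row then right column would cost 23.)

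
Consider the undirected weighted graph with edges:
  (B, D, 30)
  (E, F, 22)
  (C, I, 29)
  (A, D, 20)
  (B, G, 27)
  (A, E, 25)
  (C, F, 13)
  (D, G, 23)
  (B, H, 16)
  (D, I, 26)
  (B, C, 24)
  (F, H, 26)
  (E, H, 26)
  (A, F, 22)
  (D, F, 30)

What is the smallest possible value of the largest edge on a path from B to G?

A few of the B→G routes:
B→C→F→A→D→G: max(24, 13, 22, 20, 23) = 24
B→C→F→E→A→D→G: max(24, 13, 22, 25, 20, 23) = 25
B→H→E→F→A→D→G: max(16, 26, 22, 22, 20, 23) = 26
B→C→F→H→E→A→D→G: max(24, 13, 26, 26, 25, 20, 23) = 26
The minimum achievable maximum is 24.

24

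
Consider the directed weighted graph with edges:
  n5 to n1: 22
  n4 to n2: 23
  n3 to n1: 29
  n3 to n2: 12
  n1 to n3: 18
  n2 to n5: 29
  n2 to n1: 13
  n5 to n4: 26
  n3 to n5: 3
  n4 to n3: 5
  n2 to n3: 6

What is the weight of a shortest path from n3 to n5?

3

Candidate routes:
n3-n5: 3
n3-n2-n5: 12 + 29 = 41
Shortest: 3.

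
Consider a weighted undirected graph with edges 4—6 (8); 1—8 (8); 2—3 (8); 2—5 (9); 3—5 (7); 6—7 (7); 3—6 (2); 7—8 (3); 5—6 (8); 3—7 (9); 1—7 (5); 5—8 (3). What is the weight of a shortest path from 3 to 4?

10

Comparing a few candidate routes:
3 → 7 → 6 → 4: 9 + 7 + 8 = 24
3 → 5 → 6 → 4: 7 + 8 + 8 = 23
3 → 6 → 4: 2 + 8 = 10
3 → 5 → 8 → 7 → 6 → 4: 7 + 3 + 3 + 7 + 8 = 28
The minimum is 10.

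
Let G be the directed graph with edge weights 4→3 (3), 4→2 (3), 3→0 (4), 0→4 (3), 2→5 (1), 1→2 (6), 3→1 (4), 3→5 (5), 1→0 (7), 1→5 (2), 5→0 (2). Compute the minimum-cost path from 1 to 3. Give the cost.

10

Routes from 1 to 3:
1 - 2 - 5 - 0 - 4 - 3: 6 + 1 + 2 + 3 + 3 = 15
1 - 0 - 4 - 3: 7 + 3 + 3 = 13
1 - 5 - 0 - 4 - 3: 2 + 2 + 3 + 3 = 10
Best route has total 10.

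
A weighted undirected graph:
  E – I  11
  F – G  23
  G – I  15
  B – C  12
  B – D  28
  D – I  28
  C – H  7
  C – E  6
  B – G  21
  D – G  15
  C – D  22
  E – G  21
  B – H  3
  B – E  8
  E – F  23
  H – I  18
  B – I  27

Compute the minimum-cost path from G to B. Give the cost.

21

A few of the G→B routes:
G-B: 21
G-E-B: 21 + 8 = 29
G-I-H-B: 15 + 18 + 3 = 36
G-I-E-B: 15 + 11 + 8 = 34
Shortest: 21.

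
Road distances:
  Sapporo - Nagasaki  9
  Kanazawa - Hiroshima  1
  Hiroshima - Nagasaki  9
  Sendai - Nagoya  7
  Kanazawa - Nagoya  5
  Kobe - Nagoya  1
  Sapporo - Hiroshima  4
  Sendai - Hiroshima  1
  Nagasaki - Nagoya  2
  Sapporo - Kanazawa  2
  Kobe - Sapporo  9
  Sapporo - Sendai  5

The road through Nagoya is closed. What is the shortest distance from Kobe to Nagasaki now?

Routes from Kobe to Nagasaki avoiding Nagoya:
Kobe - Sapporo - Nagasaki: 9 + 9 = 18
Kobe - Sapporo - Sendai - Hiroshima - Nagasaki: 9 + 5 + 1 + 9 = 24
Kobe - Sapporo - Kanazawa - Hiroshima - Nagasaki: 9 + 2 + 1 + 9 = 21
Kobe - Sapporo - Hiroshima - Nagasaki: 9 + 4 + 9 = 22
Shortest: 18.

18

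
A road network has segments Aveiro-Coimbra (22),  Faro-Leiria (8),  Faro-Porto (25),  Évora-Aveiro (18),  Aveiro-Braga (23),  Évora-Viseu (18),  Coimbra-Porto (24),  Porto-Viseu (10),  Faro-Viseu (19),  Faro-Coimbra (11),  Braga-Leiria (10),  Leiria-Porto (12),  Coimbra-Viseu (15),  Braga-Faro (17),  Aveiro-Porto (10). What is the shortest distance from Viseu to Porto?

10

Some routes from Viseu to Porto:
Viseu - Coimbra - Faro - Leiria - Porto: 15 + 11 + 8 + 12 = 46
Viseu - Faro - Porto: 19 + 25 = 44
Viseu - Porto: 10
Viseu - Coimbra - Porto: 15 + 24 = 39
Viseu - Faro - Leiria - Porto: 19 + 8 + 12 = 39
The minimum is 10 mi.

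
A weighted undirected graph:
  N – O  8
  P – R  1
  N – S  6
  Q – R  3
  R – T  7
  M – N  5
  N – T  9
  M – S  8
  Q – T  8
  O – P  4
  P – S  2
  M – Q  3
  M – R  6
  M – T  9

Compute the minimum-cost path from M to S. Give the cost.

8

A few of the M→S routes:
M -> S: 8
M -> T -> R -> P -> S: 9 + 7 + 1 + 2 = 19
M -> R -> P -> S: 6 + 1 + 2 = 9
M -> N -> O -> P -> S: 5 + 8 + 4 + 2 = 19
M -> N -> S: 5 + 6 = 11
M -> Q -> R -> P -> S: 3 + 3 + 1 + 2 = 9
Best route has total 8.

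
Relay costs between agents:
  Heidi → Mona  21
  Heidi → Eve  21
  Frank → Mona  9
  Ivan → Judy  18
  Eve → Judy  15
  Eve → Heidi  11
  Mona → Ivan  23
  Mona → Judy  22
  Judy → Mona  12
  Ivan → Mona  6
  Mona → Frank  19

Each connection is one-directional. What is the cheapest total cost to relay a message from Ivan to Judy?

Routes from Ivan to Judy:
Ivan→Judy: 18
Ivan→Mona→Judy: 6 + 22 = 28
Best route has total 18.

18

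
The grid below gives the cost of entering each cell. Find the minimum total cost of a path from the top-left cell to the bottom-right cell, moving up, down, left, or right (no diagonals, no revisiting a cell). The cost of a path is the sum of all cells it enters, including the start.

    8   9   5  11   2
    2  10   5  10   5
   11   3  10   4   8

Best path: [0,0]→[1,0]→[1,1]→[2,1]→[2,2]→[2,3]→[2,4]
Cost: 8 + 2 + 10 + 3 + 10 + 4 + 8 = 45

45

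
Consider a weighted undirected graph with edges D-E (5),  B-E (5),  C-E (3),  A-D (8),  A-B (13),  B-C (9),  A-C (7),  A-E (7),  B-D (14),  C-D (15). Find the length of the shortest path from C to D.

8

Comparing a few candidate routes:
C -> E -> A -> D: 3 + 7 + 8 = 18
C -> A -> D: 7 + 8 = 15
C -> E -> D: 3 + 5 = 8
C -> B -> E -> D: 9 + 5 + 5 = 19
C -> D: 15
C -> A -> E -> D: 7 + 7 + 5 = 19
Shortest: 8.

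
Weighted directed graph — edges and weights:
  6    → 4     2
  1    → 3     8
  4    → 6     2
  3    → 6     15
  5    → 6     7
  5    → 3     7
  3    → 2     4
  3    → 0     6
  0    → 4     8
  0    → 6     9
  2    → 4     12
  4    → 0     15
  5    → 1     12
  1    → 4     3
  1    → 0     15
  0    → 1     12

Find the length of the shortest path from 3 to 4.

14

Comparing a few candidate routes:
3→2→4: 4 + 12 = 16
3→6→4: 15 + 2 = 17
3→0→4: 6 + 8 = 14
3→0→6→4: 6 + 9 + 2 = 17
The minimum is 14.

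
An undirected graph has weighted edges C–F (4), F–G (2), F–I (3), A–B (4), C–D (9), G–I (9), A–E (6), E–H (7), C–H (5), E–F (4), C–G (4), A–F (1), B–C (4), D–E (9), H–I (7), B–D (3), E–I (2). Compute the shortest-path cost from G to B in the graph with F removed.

8

Checking several routes:
G → I → H → C → B: 9 + 7 + 5 + 4 = 25
G → C → D → B: 4 + 9 + 3 = 16
G → I → E → A → B: 9 + 2 + 6 + 4 = 21
G → C → B: 4 + 4 = 8
G → I → E → D → B: 9 + 2 + 9 + 3 = 23
Best route has total 8.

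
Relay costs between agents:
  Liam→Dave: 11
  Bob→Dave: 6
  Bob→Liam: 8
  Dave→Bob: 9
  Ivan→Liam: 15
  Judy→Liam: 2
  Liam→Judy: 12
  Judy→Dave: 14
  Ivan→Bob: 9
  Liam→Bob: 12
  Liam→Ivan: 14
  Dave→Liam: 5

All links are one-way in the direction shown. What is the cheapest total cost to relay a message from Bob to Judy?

20

Paths from Bob to Judy:
Bob → Dave → Liam → Judy: 6 + 5 + 12 = 23
Bob → Liam → Judy: 8 + 12 = 20
Best route has total 20.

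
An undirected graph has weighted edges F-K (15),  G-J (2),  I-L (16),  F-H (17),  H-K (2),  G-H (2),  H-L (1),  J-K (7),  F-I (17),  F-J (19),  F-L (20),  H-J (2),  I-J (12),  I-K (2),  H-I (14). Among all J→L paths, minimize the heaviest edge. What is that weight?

Checking several routes:
J - H - L: max(2, 1) = 2
J - I - H - L: max(12, 14, 1) = 14
J - I - K - H - L: max(12, 2, 2, 1) = 12
J - K - H - L: max(7, 2, 1) = 7
J - G - H - L: max(2, 2, 1) = 2
Best route has worst link 2.

2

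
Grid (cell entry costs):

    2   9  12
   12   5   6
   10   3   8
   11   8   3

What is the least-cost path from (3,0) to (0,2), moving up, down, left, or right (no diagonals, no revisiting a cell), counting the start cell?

One optimal route is (3,0) → (3,1) → (2,1) → (1,1) → (1,2) → (0,2).
Its cost is 11 + 8 + 3 + 5 + 6 + 12 = 45.

45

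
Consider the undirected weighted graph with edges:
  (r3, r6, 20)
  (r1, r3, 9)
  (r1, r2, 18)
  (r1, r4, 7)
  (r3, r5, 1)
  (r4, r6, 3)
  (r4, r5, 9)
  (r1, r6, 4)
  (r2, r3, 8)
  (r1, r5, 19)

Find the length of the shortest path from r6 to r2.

21

Some routes from r6 to r2:
r6 -> r3 -> r2: 20 + 8 = 28
r6 -> r4 -> r1 -> r3 -> r2: 3 + 7 + 9 + 8 = 27
r6 -> r1 -> r3 -> r2: 4 + 9 + 8 = 21
r6 -> r4 -> r1 -> r2: 3 + 7 + 18 = 28
r6 -> r4 -> r5 -> r3 -> r2: 3 + 9 + 1 + 8 = 21
r6 -> r1 -> r2: 4 + 18 = 22
The minimum is 21.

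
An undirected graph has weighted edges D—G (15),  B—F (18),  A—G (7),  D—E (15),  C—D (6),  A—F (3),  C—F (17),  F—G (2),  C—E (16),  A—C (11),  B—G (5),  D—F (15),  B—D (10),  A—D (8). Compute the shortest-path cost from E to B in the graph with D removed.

37

Some routes from E to B avoiding D:
E → C → F → G → B: 16 + 17 + 2 + 5 = 40
E → C → A → F → G → B: 16 + 11 + 3 + 2 + 5 = 37
E → C → A → F → B: 16 + 11 + 3 + 18 = 48
E → C → A → G → B: 16 + 11 + 7 + 5 = 39
E → C → F → A → G → B: 16 + 17 + 3 + 7 + 5 = 48
The minimum is 37.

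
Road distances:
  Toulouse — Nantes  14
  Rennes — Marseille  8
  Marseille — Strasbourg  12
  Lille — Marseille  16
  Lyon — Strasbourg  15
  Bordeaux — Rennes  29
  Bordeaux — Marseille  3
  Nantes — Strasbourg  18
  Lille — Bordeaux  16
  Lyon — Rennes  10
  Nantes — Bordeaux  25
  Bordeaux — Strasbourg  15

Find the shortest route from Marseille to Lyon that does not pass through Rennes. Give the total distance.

Checking several routes:
Marseille→Bordeaux→Nantes→Strasbourg→Lyon: 3 + 25 + 18 + 15 = 61
Marseille→Bordeaux→Strasbourg→Lyon: 3 + 15 + 15 = 33
Marseille→Strasbourg→Lyon: 12 + 15 = 27
Shortest: 27.

27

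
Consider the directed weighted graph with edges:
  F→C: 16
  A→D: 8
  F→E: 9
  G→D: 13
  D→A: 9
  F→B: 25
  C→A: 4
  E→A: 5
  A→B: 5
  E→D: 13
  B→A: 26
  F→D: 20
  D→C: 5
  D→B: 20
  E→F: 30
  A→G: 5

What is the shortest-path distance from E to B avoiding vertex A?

Routes from E to B avoiding A:
E -> D -> B: 13 + 20 = 33
E -> F -> D -> B: 30 + 20 + 20 = 70
E -> F -> B: 30 + 25 = 55
Shortest: 33.

33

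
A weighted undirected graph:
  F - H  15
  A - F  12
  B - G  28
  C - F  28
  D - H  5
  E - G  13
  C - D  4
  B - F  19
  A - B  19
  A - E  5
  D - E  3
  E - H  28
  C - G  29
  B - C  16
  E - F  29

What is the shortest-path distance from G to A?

18

A few of the G→A routes:
G→B→A: 28 + 19 = 47
G→E→A: 13 + 5 = 18
G→C→D→E→A: 29 + 4 + 3 + 5 = 41
G→E→D→H→F→A: 13 + 3 + 5 + 15 + 12 = 48
Shortest: 18.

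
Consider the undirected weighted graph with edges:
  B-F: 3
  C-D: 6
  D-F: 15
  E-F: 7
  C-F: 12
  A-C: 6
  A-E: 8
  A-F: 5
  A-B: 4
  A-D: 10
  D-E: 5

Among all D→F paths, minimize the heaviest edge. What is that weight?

6

A few of the D→F routes:
D→C→A→E→F: max(6, 6, 8, 7) = 8
D→C→A→F: max(6, 6, 5) = 6
D→E→F: max(5, 7) = 7
D→E→A→B→F: max(5, 8, 4, 3) = 8
D→C→A→B→F: max(6, 6, 4, 3) = 6
Smallest bottleneck: 6.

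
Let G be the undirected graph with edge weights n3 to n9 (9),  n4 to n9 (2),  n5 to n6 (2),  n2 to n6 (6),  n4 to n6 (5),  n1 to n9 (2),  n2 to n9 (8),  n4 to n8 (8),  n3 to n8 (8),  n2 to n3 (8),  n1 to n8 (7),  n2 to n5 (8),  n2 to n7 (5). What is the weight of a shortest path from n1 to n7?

Some routes from n1 to n7:
n1→n8→n4→n9→n2→n7: 7 + 8 + 2 + 8 + 5 = 30
n1→n9→n2→n7: 2 + 8 + 5 = 15
n1→n8→n3→n2→n7: 7 + 8 + 8 + 5 = 28
n1→n9→n3→n2→n7: 2 + 9 + 8 + 5 = 24
n1→n9→n4→n6→n5→n2→n7: 2 + 2 + 5 + 2 + 8 + 5 = 24
n1→n9→n4→n6→n2→n7: 2 + 2 + 5 + 6 + 5 = 20
Shortest: 15.

15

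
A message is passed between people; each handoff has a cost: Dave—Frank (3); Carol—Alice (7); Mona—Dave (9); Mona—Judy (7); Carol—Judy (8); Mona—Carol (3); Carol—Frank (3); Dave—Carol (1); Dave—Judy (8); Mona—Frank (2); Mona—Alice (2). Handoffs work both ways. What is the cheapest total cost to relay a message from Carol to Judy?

8

A few of the Carol→Judy routes:
Carol→Frank→Mona→Judy: 3 + 2 + 7 = 12
Carol→Mona→Judy: 3 + 7 = 10
Carol→Judy: 8
Carol→Dave→Judy: 1 + 8 = 9
Shortest: 8.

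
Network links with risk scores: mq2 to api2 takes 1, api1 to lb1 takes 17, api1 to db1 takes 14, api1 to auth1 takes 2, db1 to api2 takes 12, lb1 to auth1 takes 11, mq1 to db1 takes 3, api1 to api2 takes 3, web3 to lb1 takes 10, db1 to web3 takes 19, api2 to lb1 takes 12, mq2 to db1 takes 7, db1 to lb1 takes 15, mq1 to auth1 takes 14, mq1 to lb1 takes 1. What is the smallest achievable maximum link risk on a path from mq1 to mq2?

Comparing a few candidate routes:
mq1 - lb1 - auth1 - api1 - api2 - mq2: max(1, 11, 2, 3, 1) = 11
mq1 - db1 - mq2: max(3, 7) = 7
mq1 - lb1 - api2 - mq2: max(1, 12, 1) = 12
mq1 - lb1 - api2 - db1 - mq2: max(1, 12, 12, 7) = 12
Best route has worst link 7.

7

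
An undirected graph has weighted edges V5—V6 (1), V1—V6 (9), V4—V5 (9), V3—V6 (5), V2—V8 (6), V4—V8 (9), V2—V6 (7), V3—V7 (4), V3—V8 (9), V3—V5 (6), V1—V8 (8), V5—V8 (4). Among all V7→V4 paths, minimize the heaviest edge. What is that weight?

Some routes from V7 to V4:
V7 → V3 → V5 → V8 → V4: max(4, 6, 4, 9) = 9
V7 → V3 → V5 → V4: max(4, 6, 9) = 9
V7 → V3 → V5 → V6 → V1 → V8 → V4: max(4, 6, 1, 9, 8, 9) = 9
V7 → V3 → V5 → V6 → V2 → V8 → V4: max(4, 6, 1, 7, 6, 9) = 9
The minimum achievable maximum is 9.

9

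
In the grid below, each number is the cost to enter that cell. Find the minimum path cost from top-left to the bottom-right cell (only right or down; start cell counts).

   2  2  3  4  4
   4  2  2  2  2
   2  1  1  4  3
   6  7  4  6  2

Path r0c0 r0c1 r1c1 r1c2 r1c3 r1c4 r2c4 r3c4: 2 + 2 + 2 + 2 + 2 + 2 + 3 + 2 = 17.
(Top row then right column would cost 22.)

17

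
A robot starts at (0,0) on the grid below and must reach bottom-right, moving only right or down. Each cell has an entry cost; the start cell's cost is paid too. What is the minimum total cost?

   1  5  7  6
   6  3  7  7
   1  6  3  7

24

One optimal route is r0c0 -> r1c0 -> r2c0 -> r2c1 -> r2c2 -> r2c3.
Its cost is 1 + 6 + 1 + 6 + 3 + 7 = 24.
For comparison, the top-then-right route costs 33.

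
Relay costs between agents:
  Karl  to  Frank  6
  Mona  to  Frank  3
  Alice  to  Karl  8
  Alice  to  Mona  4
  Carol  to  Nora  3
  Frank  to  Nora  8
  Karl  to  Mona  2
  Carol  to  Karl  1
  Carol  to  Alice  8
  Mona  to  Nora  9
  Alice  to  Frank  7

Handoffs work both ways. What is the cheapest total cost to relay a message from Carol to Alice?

7

Checking several routes:
Carol -> Alice: 8
Carol -> Karl -> Frank -> Alice: 1 + 6 + 7 = 14
Carol -> Karl -> Mona -> Alice: 1 + 2 + 4 = 7
Carol -> Karl -> Alice: 1 + 8 = 9
Carol -> Karl -> Mona -> Frank -> Alice: 1 + 2 + 3 + 7 = 13
Carol -> Karl -> Frank -> Mona -> Alice: 1 + 6 + 3 + 4 = 14
The minimum is 7.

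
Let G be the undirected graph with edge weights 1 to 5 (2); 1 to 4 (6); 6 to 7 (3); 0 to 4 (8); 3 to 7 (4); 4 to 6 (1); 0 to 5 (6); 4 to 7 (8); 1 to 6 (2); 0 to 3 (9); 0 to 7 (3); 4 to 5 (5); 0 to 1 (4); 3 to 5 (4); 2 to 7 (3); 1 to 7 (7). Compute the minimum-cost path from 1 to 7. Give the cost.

5

Some routes from 1 to 7:
1 -> 7: 7
1 -> 5 -> 3 -> 7: 2 + 4 + 4 = 10
1 -> 4 -> 6 -> 7: 6 + 1 + 3 = 10
1 -> 0 -> 7: 4 + 3 = 7
1 -> 6 -> 7: 2 + 3 = 5
Best route has total 5.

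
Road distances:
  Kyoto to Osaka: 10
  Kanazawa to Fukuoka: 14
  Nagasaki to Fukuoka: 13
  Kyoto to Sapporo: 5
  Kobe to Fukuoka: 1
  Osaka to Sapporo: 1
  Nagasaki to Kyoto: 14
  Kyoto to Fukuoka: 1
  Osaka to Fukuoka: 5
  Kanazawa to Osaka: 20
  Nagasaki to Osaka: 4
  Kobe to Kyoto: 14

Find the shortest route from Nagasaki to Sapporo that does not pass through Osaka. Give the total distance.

Paths from Nagasaki to Sapporo avoiding Osaka:
Nagasaki→Fukuoka→Kyoto→Sapporo: 13 + 1 + 5 = 19
Nagasaki→Kyoto→Sapporo: 14 + 5 = 19
Nagasaki→Fukuoka→Kobe→Kyoto→Sapporo: 13 + 1 + 14 + 5 = 33
Shortest: 19.

19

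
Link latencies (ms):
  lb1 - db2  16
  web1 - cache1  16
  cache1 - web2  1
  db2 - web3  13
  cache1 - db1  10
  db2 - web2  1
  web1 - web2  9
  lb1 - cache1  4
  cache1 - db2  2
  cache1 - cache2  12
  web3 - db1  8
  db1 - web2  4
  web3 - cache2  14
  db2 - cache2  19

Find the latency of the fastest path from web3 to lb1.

Comparing a few candidate routes:
web3 → db2 → web2 → cache1 → lb1: 13 + 1 + 1 + 4 = 19
web3 → db1 → web2 → db2 → cache1 → lb1: 8 + 4 + 1 + 2 + 4 = 19
web3 → db1 → web2 → cache1 → lb1: 8 + 4 + 1 + 4 = 17
web3 → db1 → web2 → db2 → lb1: 8 + 4 + 1 + 16 = 29
web3 → db2 → cache1 → lb1: 13 + 2 + 4 = 19
web3 → db1 → cache1 → lb1: 8 + 10 + 4 = 22
Best route has total 17 ms.

17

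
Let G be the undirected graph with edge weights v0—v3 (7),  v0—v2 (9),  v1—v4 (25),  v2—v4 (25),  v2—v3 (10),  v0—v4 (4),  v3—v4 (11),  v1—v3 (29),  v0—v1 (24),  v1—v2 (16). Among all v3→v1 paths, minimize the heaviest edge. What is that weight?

A few of the v3→v1 routes:
v3-v2-v0-v1: max(10, 9, 24) = 24
v3-v4-v0-v2-v1: max(11, 4, 9, 16) = 16
v3-v2-v1: max(10, 16) = 16
v3-v0-v2-v1: max(7, 9, 16) = 16
Smallest bottleneck: 16.

16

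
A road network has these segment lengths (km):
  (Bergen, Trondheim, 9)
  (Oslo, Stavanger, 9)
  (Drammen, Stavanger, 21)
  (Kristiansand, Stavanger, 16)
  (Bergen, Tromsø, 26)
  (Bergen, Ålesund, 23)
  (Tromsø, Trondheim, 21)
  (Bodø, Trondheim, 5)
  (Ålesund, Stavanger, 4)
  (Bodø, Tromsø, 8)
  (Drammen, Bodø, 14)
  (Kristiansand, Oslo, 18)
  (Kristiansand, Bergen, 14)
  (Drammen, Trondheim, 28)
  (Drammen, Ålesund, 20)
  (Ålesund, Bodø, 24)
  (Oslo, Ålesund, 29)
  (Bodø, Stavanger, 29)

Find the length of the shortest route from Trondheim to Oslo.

41

Comparing a few candidate routes:
Trondheim → Bodø → Stavanger → Oslo: 5 + 29 + 9 = 43
Trondheim → Bergen → Kristiansand → Oslo: 9 + 14 + 18 = 41
Trondheim → Bodø → Ålesund → Stavanger → Oslo: 5 + 24 + 4 + 9 = 42
Best route has total 41 km.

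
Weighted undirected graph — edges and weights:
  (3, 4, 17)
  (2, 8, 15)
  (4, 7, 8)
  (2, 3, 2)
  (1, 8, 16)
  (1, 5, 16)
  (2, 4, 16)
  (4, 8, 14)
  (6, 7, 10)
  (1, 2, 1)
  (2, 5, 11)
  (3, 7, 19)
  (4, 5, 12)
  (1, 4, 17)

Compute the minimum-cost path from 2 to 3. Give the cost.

2

Checking several routes:
2→4→3: 16 + 17 = 33
2→3: 2
2→1→4→3: 1 + 17 + 17 = 35
2→5→4→3: 11 + 12 + 17 = 40
Shortest: 2.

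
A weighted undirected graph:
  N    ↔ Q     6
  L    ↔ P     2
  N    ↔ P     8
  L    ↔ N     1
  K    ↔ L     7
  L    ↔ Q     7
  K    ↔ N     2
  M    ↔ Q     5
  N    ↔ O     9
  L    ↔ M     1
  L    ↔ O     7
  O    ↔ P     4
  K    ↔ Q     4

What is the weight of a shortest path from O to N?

Comparing a few candidate routes:
O→P→L→N: 4 + 2 + 1 = 7
O→L→N: 7 + 1 = 8
O→P→N: 4 + 8 = 12
O→N: 9
The minimum is 7.

7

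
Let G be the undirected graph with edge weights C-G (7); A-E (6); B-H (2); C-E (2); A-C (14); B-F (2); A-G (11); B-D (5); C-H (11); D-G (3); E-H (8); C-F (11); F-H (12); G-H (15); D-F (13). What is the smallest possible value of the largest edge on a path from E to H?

Comparing a few candidate routes:
E - A - G - D - B - H: max(6, 11, 3, 5, 2) = 11
E - C - G - D - B - H: max(2, 7, 3, 5, 2) = 7
E - H: max(8) = 8
The minimum achievable maximum is 7.

7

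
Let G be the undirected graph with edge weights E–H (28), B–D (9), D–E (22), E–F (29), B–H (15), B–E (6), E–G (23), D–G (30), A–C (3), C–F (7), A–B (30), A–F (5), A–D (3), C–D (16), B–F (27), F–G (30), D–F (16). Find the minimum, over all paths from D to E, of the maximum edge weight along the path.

9

Checking several routes:
D→E: max(22) = 22
D→B→E: max(9, 6) = 9
D→C→A→F→B→E: max(16, 3, 5, 27, 6) = 27
D→F→B→E: max(16, 27, 6) = 27
D→A→F→B→E: max(3, 5, 27, 6) = 27
D→C→F→B→E: max(16, 7, 27, 6) = 27
Smallest bottleneck: 9.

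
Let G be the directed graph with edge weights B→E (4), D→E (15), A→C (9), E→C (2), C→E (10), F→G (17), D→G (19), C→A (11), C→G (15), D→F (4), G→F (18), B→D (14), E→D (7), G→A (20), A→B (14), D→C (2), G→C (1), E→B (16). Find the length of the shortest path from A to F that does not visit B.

30

Routes from A to F avoiding B:
A - C - G - F: 9 + 15 + 18 = 42
A - C - E - D - F: 9 + 10 + 7 + 4 = 30
A - C - E - D - G - F: 9 + 10 + 7 + 19 + 18 = 63
Shortest: 30.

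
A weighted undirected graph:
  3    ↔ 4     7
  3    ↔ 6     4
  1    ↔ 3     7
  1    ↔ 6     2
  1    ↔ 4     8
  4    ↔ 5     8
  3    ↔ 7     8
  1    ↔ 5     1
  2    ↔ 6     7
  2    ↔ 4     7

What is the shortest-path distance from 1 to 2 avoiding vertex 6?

15

Candidate routes:
1 - 3 - 4 - 2: 7 + 7 + 7 = 21
1 - 4 - 2: 8 + 7 = 15
1 - 5 - 4 - 2: 1 + 8 + 7 = 16
Shortest: 15.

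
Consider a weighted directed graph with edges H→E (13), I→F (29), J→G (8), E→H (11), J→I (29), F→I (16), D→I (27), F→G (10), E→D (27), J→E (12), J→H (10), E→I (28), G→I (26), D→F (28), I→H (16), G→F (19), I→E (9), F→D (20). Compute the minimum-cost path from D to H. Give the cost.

Some routes from D to H:
D→F→I→E→H: 28 + 16 + 9 + 11 = 64
D→F→I→H: 28 + 16 + 16 = 60
D→I→E→H: 27 + 9 + 11 = 47
D→I→H: 27 + 16 = 43
Best route has total 43.

43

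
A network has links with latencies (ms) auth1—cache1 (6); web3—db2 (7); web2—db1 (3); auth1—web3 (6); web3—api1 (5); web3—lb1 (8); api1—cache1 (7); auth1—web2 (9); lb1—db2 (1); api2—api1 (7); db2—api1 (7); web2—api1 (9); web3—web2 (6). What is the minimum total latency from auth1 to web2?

9

Comparing a few candidate routes:
auth1→web3→web2: 6 + 6 = 12
auth1→web3→db2→api1→web2: 6 + 7 + 7 + 9 = 29
auth1→web2: 9
auth1→cache1→api1→web3→web2: 6 + 7 + 5 + 6 = 24
auth1→web3→api1→web2: 6 + 5 + 9 = 20
auth1→cache1→api1→web2: 6 + 7 + 9 = 22
Best route has total 9 ms.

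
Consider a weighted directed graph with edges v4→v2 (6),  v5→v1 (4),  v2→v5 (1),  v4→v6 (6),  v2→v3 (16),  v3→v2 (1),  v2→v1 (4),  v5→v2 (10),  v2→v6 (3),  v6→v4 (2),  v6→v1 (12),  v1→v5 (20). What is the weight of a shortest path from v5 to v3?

Paths from v5 to v3:
v5 → v2 → v3: 10 + 16 = 26
Shortest: 26.

26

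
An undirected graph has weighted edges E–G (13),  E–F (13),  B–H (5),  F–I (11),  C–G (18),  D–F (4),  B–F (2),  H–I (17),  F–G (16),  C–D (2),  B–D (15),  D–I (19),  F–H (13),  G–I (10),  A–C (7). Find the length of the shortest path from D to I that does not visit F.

Paths from D to I avoiding F:
D - I: 19
D - C - G - I: 2 + 18 + 10 = 30
D - B - H - I: 15 + 5 + 17 = 37
Shortest: 19.

19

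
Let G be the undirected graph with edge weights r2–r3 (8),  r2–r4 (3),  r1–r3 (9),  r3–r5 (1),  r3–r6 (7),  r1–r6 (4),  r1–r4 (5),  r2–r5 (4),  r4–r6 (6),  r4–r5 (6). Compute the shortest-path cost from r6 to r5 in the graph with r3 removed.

12

Paths from r6 to r5 avoiding r3:
r6→r1→r4→r2→r5: 4 + 5 + 3 + 4 = 16
r6→r1→r4→r5: 4 + 5 + 6 = 15
r6→r4→r2→r5: 6 + 3 + 4 = 13
r6→r4→r5: 6 + 6 = 12
Best route has total 12.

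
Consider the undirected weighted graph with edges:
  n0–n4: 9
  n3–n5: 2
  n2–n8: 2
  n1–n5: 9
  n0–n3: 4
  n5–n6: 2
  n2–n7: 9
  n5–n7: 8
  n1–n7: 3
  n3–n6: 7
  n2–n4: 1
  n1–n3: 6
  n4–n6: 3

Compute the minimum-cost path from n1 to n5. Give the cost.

8

A few of the n1→n5 routes:
n1 -> n5: 9
n1 -> n7 -> n5: 3 + 8 = 11
n1 -> n3 -> n5: 6 + 2 = 8
The minimum is 8.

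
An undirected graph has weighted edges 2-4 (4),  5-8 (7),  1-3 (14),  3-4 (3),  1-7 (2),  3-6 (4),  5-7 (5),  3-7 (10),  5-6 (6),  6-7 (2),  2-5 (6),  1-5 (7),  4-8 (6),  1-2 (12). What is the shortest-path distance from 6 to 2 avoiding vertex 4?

Some routes from 6 to 2 avoiding 4:
6→7→5→2: 2 + 5 + 6 = 13
6→7→1→2: 2 + 2 + 12 = 16
6→7→1→5→2: 2 + 2 + 7 + 6 = 17
6→5→2: 6 + 6 = 12
The minimum is 12.

12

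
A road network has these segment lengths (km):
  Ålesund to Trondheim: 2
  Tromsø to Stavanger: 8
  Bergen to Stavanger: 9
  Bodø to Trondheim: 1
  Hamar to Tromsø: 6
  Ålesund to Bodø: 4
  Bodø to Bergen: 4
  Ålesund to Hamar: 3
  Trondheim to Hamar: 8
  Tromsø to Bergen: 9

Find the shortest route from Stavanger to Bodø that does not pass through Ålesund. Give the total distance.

13

Paths from Stavanger to Bodø avoiding Ålesund:
Stavanger → Tromsø → Bergen → Bodø: 8 + 9 + 4 = 21
Stavanger → Bergen → Tromsø → Hamar → Trondheim → Bodø: 9 + 9 + 6 + 8 + 1 = 33
Stavanger → Tromsø → Hamar → Trondheim → Bodø: 8 + 6 + 8 + 1 = 23
Stavanger → Bergen → Bodø: 9 + 4 = 13
Shortest: 13 km.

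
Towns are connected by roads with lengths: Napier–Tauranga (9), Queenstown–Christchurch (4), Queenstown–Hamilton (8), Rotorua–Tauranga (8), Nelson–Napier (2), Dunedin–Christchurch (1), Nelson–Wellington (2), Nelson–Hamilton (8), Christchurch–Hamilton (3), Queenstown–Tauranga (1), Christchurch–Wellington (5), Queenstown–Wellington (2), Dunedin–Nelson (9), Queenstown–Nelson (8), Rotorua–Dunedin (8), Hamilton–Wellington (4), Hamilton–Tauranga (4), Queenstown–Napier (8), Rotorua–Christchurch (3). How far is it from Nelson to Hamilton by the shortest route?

6

Checking several routes:
Nelson → Wellington → Queenstown → Hamilton: 2 + 2 + 8 = 12
Nelson → Wellington → Queenstown → Christchurch → Hamilton: 2 + 2 + 4 + 3 = 11
Nelson → Wellington → Queenstown → Tauranga → Hamilton: 2 + 2 + 1 + 4 = 9
Nelson → Hamilton: 8
Nelson → Wellington → Christchurch → Hamilton: 2 + 5 + 3 = 10
Nelson → Wellington → Hamilton: 2 + 4 = 6
Best route has total 6.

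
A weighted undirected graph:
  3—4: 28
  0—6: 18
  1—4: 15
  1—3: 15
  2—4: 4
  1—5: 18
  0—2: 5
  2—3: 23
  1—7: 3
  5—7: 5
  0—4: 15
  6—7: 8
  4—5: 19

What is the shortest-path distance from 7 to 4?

A few of the 7→4 routes:
7→5→1→4: 5 + 18 + 15 = 38
7→6→0→2→4: 8 + 18 + 5 + 4 = 35
7→1→5→4: 3 + 18 + 19 = 40
7→1→4: 3 + 15 = 18
7→5→4: 5 + 19 = 24
7→6→0→4: 8 + 18 + 15 = 41
The minimum is 18.

18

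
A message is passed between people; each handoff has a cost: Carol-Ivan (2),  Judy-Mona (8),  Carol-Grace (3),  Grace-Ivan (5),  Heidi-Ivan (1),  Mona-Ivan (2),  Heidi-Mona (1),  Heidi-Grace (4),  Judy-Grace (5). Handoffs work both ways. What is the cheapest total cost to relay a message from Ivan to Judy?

10

Some routes from Ivan to Judy:
Ivan → Heidi → Grace → Judy: 1 + 4 + 5 = 10
Ivan → Mona → Judy: 2 + 8 = 10
Ivan → Heidi → Mona → Judy: 1 + 1 + 8 = 10
The minimum is 10.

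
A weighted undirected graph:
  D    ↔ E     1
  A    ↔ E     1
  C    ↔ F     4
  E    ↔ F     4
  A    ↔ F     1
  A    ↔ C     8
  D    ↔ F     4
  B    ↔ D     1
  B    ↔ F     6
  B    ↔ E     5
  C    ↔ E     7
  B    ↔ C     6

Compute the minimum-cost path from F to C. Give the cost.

4

A few of the F→C routes:
F→C: 4
F→A→E→C: 1 + 1 + 7 = 9
F→A→C: 1 + 8 = 9
The minimum is 4.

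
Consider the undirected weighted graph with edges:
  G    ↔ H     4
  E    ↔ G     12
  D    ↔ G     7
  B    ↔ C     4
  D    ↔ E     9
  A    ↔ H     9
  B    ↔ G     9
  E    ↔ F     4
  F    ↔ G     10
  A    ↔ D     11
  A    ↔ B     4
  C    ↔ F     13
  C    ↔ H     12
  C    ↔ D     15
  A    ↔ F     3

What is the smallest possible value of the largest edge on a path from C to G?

9

Checking several routes:
C - B - A - D - G: max(4, 4, 11, 7) = 11
C - B - A - F - E - D - G: max(4, 4, 3, 4, 9, 7) = 9
C - B - A - D - E - F - G: max(4, 4, 11, 9, 4, 10) = 11
C - B - A - H - G: max(4, 4, 9, 4) = 9
C - B - G: max(4, 9) = 9
C - B - A - F - G: max(4, 4, 3, 10) = 10
Smallest bottleneck: 9.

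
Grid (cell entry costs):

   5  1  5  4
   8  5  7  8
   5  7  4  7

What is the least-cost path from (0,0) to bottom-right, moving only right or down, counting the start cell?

29

One optimal route is (0,0) (0,1) (0,2) (1,2) (2,2) (2,3).
Its cost is 5 + 1 + 5 + 7 + 4 + 7 = 29.
(Top row then right column would cost 30.)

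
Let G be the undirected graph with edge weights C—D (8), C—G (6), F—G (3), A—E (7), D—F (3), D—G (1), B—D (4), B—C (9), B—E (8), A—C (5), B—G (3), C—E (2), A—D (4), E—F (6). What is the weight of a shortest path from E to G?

8

Some routes from E to G:
E -> B -> G: 8 + 3 = 11
E -> F -> D -> G: 6 + 3 + 1 = 10
E -> F -> G: 6 + 3 = 9
E -> C -> G: 2 + 6 = 8
The minimum is 8.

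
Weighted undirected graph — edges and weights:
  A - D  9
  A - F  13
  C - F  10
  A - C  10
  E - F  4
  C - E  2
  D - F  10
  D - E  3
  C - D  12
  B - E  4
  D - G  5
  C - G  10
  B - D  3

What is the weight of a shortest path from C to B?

Checking several routes:
C→G→D→B: 10 + 5 + 3 = 18
C→E→B: 2 + 4 = 6
C→E→D→B: 2 + 3 + 3 = 8
C→F→E→B: 10 + 4 + 4 = 18
C→D→B: 12 + 3 = 15
The minimum is 6.

6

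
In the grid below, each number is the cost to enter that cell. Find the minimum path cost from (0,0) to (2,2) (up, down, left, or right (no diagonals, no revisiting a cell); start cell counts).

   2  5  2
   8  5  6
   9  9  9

Take [0,0] [0,1] [0,2] [1,2] [2,2] for a total of 2 + 5 + 2 + 6 + 9 = 24.

24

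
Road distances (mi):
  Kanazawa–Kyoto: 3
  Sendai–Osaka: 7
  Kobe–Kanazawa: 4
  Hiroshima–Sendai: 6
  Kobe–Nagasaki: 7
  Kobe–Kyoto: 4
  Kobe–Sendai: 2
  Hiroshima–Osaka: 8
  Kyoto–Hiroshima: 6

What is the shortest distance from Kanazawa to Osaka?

Checking several routes:
Kanazawa-Kyoto-Kobe-Sendai-Osaka: 3 + 4 + 2 + 7 = 16
Kanazawa-Kyoto-Hiroshima-Osaka: 3 + 6 + 8 = 17
Kanazawa-Kobe-Sendai-Hiroshima-Osaka: 4 + 2 + 6 + 8 = 20
Kanazawa-Kobe-Sendai-Osaka: 4 + 2 + 7 = 13
The minimum is 13 mi.

13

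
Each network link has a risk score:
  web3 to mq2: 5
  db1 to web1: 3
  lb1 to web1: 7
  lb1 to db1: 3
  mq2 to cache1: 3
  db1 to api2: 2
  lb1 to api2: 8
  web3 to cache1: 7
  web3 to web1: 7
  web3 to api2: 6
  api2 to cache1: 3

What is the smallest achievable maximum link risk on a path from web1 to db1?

3

Checking several routes:
web1 → web3 → api2 → db1: max(7, 6, 2) = 7
web1 → lb1 → db1: max(7, 3) = 7
web1 → db1: max(3) = 3
web1 → web3 → mq2 → cache1 → api2 → db1: max(7, 5, 3, 3, 2) = 7
The minimum achievable maximum is 3.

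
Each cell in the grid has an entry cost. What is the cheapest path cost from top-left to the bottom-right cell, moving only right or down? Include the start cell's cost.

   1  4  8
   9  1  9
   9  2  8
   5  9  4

Cheapest: (0,0)→(0,1)→(1,1)→(2,1)→(2,2)→(3,2)
  1 + 4 + 1 + 2 + 8 + 4 = 20

20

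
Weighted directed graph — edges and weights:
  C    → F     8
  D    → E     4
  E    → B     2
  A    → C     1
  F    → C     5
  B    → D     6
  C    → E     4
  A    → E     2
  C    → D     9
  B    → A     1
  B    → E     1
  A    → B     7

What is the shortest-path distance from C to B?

6

Candidate routes:
C-E-B: 4 + 2 = 6
C-D-E-B: 9 + 4 + 2 = 15
The minimum is 6.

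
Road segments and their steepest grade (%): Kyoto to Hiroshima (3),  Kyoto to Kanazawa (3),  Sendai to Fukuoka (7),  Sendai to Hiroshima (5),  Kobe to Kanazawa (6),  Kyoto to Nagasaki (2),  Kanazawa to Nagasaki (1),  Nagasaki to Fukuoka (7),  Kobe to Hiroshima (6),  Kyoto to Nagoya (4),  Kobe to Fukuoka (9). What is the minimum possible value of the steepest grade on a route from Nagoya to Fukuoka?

Some routes from Nagoya to Fukuoka:
Nagoya-Kyoto-Hiroshima-Kobe-Kanazawa-Nagasaki-Fukuoka: max(4, 3, 6, 6, 1, 7) = 7
Nagoya-Kyoto-Kanazawa-Nagasaki-Fukuoka: max(4, 3, 1, 7) = 7
Nagoya-Kyoto-Hiroshima-Sendai-Fukuoka: max(4, 3, 5, 7) = 7
Nagoya-Kyoto-Kanazawa-Kobe-Hiroshima-Sendai-Fukuoka: max(4, 3, 6, 6, 5, 7) = 7
Best route has worst link 7%.

7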